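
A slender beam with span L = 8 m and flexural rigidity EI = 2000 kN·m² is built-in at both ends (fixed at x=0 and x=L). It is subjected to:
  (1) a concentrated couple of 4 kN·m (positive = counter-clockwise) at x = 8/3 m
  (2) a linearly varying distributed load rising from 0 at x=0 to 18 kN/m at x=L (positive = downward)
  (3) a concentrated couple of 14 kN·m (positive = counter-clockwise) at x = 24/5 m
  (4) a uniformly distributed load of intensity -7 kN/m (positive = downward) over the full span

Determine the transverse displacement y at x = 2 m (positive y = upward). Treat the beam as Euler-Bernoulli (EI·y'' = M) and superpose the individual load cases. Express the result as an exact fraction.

Load 1 — applied couple M₀=4 kN·m at a=8/3 m (b=L-a=16/3):
  y_1 = (R_Ax³/6 - M_Ax²/2)/EI  [x≤a] with R_A=2/3, M_A=0 = ((2/3)·2³/6 - 0·2²/2)/2000 = 1/2250 m
Load 2 — triangular load w₀=18 kN/m (0→w₀ over full span):
  y_2 = -w₀x²(L-x)²(x+2L)/(120LEI) = -18·2²·(8-2)²·(2+2·8)/(120·8·2000) = -243/10000 m
Load 3 — applied couple M₀=14 kN·m at a=24/5 m (b=L-a=16/5):
  y_3 = (R_Ax³/6 - M_Ax²/2)/EI  [x≤a] with R_A=63/25, M_A=112/25 = ((63/25)·2³/6 - (112/25)·2²/2)/2000 = -7/2500 m
Load 4 — uniform load w=-7 kN/m over full span:
  y_4 = -wx²(L-x)²/(24EI) = -(-7)·2²·(8-2)²/(24·2000) = 21/1000 m
Superposition: y = Σ y_i = -509/90000 m ≈ -0.005656 m

y(2) = -509/90000 m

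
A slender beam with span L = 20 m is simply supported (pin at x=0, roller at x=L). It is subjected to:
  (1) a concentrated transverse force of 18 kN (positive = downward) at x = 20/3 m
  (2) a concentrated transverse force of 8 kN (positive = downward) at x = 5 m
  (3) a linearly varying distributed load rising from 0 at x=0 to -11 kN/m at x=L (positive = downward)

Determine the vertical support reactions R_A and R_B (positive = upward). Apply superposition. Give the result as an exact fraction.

Load 1 — point force P=18 kN at a=20/3 m (b=L-a=40/3):
  R_A = Pb/L = 18·(40/3)/20 = 12 kN
  R_B = Pa/L = 18·(20/3)/20 = 6 kN
Load 2 — point force P=8 kN at a=5 m (b=L-a=15):
  R_A = Pb/L = 8·15/20 = 6 kN
  R_B = Pa/L = 8·5/20 = 2 kN
Load 3 — triangular load w₀=-11 kN/m (0→w₀ over full span):
  R_A = w₀L/6 = (-11)·20/6 = -110/3 kN
  R_B = w₀L/3 = (-11)·20/3 = -220/3 kN
Superposition: R_A = -56/3 kN, R_B = -196/3 kN

R_A = -56/3 kN, R_B = -196/3 kN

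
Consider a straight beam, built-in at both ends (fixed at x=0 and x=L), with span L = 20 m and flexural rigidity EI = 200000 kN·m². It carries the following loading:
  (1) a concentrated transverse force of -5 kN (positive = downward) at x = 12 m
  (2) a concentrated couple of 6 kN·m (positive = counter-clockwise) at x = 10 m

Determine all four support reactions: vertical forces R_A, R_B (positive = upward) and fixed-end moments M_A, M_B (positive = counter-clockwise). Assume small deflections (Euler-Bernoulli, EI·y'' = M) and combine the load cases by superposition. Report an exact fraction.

Load 1 — point force P=-5 kN at a=12 m (b=L-a=8):
  R_A = Pb²(3a+b)/L³ = (-5)·8²·(3·12+8)/20³ = -44/25 kN
  M_A = Pab²/L² = (-5)·12·8²/20² = -48/5 kN·m
  R_B = Pa²(a+3b)/L³ = (-5)·12²·(12+3·8)/20³ = -81/25 kN
  M_B = -Pa²b/L² = -(-5)·12²·8/20² = 72/5 kN·m
Load 2 — applied couple M₀=6 kN·m at a=10 m (b=L-a=10):
  R_A = 6M₀ab/L³ = 6·6·10·10/20³ = 9/20 kN
  M_A = M₀b(2a-b)/L² = 6·10·(2·10-10)/20² = 3/2 kN·m
  R_B = -6M₀ab/L³ = -6·6·10·10/20³ = -9/20 kN
  M_B = M₀a(2b-a)/L² = 6·10·(2·10-10)/20² = 3/2 kN·m
Superposition: R_A = -131/100 kN, M_A = -81/10 kN·m, R_B = -369/100 kN, M_B = 159/10 kN·m

R_A = -131/100 kN, M_A = -81/10 kN·m, R_B = -369/100 kN, M_B = 159/10 kN·m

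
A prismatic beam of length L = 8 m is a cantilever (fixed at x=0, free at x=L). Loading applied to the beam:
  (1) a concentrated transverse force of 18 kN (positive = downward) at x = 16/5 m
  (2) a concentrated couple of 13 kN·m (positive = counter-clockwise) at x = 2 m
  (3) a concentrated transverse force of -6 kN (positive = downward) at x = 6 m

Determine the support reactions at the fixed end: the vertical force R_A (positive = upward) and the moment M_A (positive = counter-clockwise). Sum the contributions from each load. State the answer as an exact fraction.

R_A = 12 kN, M_A = 43/5 kN·m

Load 1 — point force P=18 kN at a=16/5 m (b=L-a=24/5):
  R_A = P = 18 kN
  M_A = Pa = 18·(16/5) = 288/5 kN·m
Load 2 — applied couple M₀=13 kN·m at a=2 m (b=L-a=6):
  R_A = 0 kN
  M_A = -M₀ = -13 kN·m
Load 3 — point force P=-6 kN at a=6 m (b=L-a=2):
  R_A = P = (-6) = -6 kN
  M_A = Pa = (-6)·6 = -36 kN·m
Superposition: R_A = 12 kN, M_A = 43/5 kN·m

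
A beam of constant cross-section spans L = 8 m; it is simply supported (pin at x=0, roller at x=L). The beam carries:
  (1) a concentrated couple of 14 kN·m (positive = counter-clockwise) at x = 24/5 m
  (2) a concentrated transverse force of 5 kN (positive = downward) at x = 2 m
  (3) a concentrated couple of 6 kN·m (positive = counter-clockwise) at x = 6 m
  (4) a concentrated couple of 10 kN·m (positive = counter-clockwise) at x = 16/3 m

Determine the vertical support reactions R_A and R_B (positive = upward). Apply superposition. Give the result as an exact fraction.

Load 1 — applied couple M₀=14 kN·m at a=24/5 m (b=L-a=16/5):
  R_A = M₀/L = 14/8 = 7/4 kN
  R_B = -M₀/L = -14/8 = -7/4 kN
Load 2 — point force P=5 kN at a=2 m (b=L-a=6):
  R_A = Pb/L = 5·6/8 = 15/4 kN
  R_B = Pa/L = 5·2/8 = 5/4 kN
Load 3 — applied couple M₀=6 kN·m at a=6 m (b=L-a=2):
  R_A = M₀/L = 6/8 = 3/4 kN
  R_B = -M₀/L = -6/8 = -3/4 kN
Load 4 — applied couple M₀=10 kN·m at a=16/3 m (b=L-a=8/3):
  R_A = M₀/L = 10/8 = 5/4 kN
  R_B = -M₀/L = -10/8 = -5/4 kN
Superposition: R_A = 15/2 kN, R_B = -5/2 kN

R_A = 15/2 kN, R_B = -5/2 kN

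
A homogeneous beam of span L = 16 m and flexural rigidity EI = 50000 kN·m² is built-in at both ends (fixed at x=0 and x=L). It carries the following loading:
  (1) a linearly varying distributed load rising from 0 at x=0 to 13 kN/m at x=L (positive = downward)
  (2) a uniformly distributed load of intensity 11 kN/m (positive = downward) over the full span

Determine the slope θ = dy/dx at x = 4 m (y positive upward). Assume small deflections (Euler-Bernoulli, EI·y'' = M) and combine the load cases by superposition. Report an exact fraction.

Load 1 — triangular load w₀=13 kN/m (0→w₀ over full span):
  θ_1 = -w₀(2x(L-x)(L-2x)(x+2L)+x²(L-x)²)/(120LEI) = -13·(2·4·(16-4)·(16-2·4)·(4+2·16)+4²·(16-4)²)/(120·16·50000) = -507/125000 rad
Load 2 — uniform load w=11 kN/m over full span:
  θ_2 = -wx(L-x)(L-2x)/(12EI) = -11·4·(16-4)·(16-2·4)/(12·50000) = -22/3125 rad
Superposition: θ = Σ θ_i = -1387/125000 rad ≈ -0.011096 rad

θ(4) = -1387/125000 rad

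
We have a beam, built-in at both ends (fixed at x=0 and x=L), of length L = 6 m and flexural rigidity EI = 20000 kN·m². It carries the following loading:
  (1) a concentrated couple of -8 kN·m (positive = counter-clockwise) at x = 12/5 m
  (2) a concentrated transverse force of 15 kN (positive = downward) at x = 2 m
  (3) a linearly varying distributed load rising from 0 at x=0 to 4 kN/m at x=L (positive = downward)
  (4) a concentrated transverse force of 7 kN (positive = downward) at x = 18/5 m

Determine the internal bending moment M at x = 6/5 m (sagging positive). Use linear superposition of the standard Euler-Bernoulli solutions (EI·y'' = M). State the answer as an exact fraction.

M(6/5) = -1932/625 kN·m

Load 1 — applied couple M₀=-8 kN·m at a=12/5 m (b=L-a=18/5):
  M_1 = R_Ax - M_A  [x≤a] with R_A=-48/25, M_A=-24/25 = (-48/25)·(6/5) - (-24/25) = -168/125 kN·m
Load 2 — point force P=15 kN at a=2 m (b=L-a=4):
  M_2 = Pb²(3a+b)x/L³ - Pab²/L²  [x≤a] = 15·4²·(3·2+4)·(6/5)/6³ - 15·2·4²/6² = 0 kN·m
Load 3 — triangular load w₀=4 kN/m (0→w₀ over full span):
  M_3 = 3w₀Lx/20 - w₀L²/30 - w₀x³/(6L) = 3·4·6·(6/5)/20 - 4·6²/30 - 4·(6/5)³/(6·6) = -84/125 kN·m
Load 4 — point force P=7 kN at a=18/5 m (b=L-a=12/5):
  M_4 = Pb²(3a+b)x/L³ - Pab²/L²  [x≤a] = 7·(12/5)²·(3·(18/5)+(12/5))·(6/5)/6³ - 7·(18/5)·(12/5)²/6² = -672/625 kN·m
Superposition: M = Σ M_i = -1932/625 kN·m ≈ -3.091200 kN·m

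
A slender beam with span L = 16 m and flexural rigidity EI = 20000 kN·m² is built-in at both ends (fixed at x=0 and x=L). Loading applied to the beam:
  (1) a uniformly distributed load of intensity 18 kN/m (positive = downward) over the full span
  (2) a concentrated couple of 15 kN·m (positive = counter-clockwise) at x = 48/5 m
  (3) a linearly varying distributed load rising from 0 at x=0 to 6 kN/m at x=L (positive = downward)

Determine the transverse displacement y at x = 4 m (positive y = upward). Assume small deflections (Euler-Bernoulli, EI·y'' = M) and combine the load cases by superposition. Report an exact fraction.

y(4) = -1257/12500 m

Load 1 — uniform load w=18 kN/m over full span:
  y_1 = -wx²(L-x)²/(24EI) = -18·4²·(16-4)²/(24·20000) = -54/625 m
Load 2 — applied couple M₀=15 kN·m at a=48/5 m (b=L-a=32/5):
  y_2 = (R_Ax³/6 - M_Ax²/2)/EI  [x≤a] with R_A=27/20, M_A=24/5 = ((27/20)·4³/6 - (24/5)·4²/2)/20000 = -3/2500 m
Load 3 — triangular load w₀=6 kN/m (0→w₀ over full span):
  y_3 = -w₀x²(L-x)²(x+2L)/(120LEI) = -6·4²·(16-4)²·(4+2·16)/(120·16·20000) = -81/6250 m
Superposition: y = Σ y_i = -1257/12500 m ≈ -0.100560 m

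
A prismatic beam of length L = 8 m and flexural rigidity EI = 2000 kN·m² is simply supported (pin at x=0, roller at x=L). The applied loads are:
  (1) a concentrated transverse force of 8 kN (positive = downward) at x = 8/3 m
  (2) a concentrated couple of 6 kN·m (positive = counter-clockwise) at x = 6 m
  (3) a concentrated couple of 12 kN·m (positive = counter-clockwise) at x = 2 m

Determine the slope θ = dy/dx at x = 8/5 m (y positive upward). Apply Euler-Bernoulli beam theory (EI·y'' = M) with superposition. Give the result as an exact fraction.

θ(8/5) = -70463/8100000 rad

Load 1 — point force P=8 kN at a=8/3 m (b=L-a=16/3):
  θ_1 = -Pb(L²-b²-3x²)/(6LEI)  [x≤a] = -8·(16/3)·(8²-(16/3)²-3·(8/5)²)/(6·8·2000) = -3136/253125 rad
Load 2 — applied couple M₀=6 kN·m at a=6 m (b=L-a=2):
  θ_2 = (M₀x²/(2L)+C₁)/EI  [x≤a] with C₁=M₀(3b²-L²)/(6L)=-13/2 = (6·(8/5)²/(2·8)+(-13/2))/2000 = -277/100000 rad
Load 3 — applied couple M₀=12 kN·m at a=2 m (b=L-a=6):
  θ_3 = (M₀x²/(2L)+C₁)/EI  [x≤a] with C₁=M₀(3b²-L²)/(6L)=11 = (12·(8/5)²/(2·8)+11)/2000 = 323/50000 rad
Superposition: θ = Σ θ_i = -70463/8100000 rad ≈ -0.008699 rad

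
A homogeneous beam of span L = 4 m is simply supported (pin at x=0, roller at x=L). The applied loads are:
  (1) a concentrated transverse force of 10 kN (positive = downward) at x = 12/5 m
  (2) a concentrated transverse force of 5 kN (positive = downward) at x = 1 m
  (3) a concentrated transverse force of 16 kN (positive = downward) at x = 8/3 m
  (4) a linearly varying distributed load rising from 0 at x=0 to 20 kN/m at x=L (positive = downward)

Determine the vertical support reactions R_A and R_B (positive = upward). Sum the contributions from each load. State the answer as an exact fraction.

R_A = 317/12 kN, R_B = 535/12 kN

Load 1 — point force P=10 kN at a=12/5 m (b=L-a=8/5):
  R_A = Pb/L = 10·(8/5)/4 = 4 kN
  R_B = Pa/L = 10·(12/5)/4 = 6 kN
Load 2 — point force P=5 kN at a=1 m (b=L-a=3):
  R_A = Pb/L = 5·3/4 = 15/4 kN
  R_B = Pa/L = 5·1/4 = 5/4 kN
Load 3 — point force P=16 kN at a=8/3 m (b=L-a=4/3):
  R_A = Pb/L = 16·(4/3)/4 = 16/3 kN
  R_B = Pa/L = 16·(8/3)/4 = 32/3 kN
Load 4 — triangular load w₀=20 kN/m (0→w₀ over full span):
  R_A = w₀L/6 = 20·4/6 = 40/3 kN
  R_B = w₀L/3 = 20·4/3 = 80/3 kN
Superposition: R_A = 317/12 kN, R_B = 535/12 kN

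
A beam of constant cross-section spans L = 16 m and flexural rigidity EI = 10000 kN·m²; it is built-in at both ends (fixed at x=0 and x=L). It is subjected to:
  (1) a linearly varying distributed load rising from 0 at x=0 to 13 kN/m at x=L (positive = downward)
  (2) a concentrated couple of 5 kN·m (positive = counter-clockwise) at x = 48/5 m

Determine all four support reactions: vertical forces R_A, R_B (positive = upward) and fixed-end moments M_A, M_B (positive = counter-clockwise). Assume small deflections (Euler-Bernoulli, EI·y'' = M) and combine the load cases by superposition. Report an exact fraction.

Load 1 — triangular load w₀=13 kN/m (0→w₀ over full span):
  R_A = 3w₀L/20 = 3·13·16/20 = 156/5 kN
  M_A = w₀L²/30 = 13·16²/30 = 1664/15 kN·m
  R_B = 7w₀L/20 = 7·13·16/20 = 364/5 kN
  M_B = -w₀L²/20 = -13·16²/20 = -832/5 kN·m
Load 2 — applied couple M₀=5 kN·m at a=48/5 m (b=L-a=32/5):
  R_A = 6M₀ab/L³ = 6·5·(48/5)·(32/5)/16³ = 9/20 kN
  M_A = M₀b(2a-b)/L² = 5·(32/5)·(2·(48/5)-(32/5))/16² = 8/5 kN·m
  R_B = -6M₀ab/L³ = -6·5·(48/5)·(32/5)/16³ = -9/20 kN
  M_B = M₀a(2b-a)/L² = 5·(48/5)·(2·(32/5)-(48/5))/16² = 3/5 kN·m
Superposition: R_A = 633/20 kN, M_A = 1688/15 kN·m, R_B = 1447/20 kN, M_B = -829/5 kN·m

R_A = 633/20 kN, M_A = 1688/15 kN·m, R_B = 1447/20 kN, M_B = -829/5 kN·m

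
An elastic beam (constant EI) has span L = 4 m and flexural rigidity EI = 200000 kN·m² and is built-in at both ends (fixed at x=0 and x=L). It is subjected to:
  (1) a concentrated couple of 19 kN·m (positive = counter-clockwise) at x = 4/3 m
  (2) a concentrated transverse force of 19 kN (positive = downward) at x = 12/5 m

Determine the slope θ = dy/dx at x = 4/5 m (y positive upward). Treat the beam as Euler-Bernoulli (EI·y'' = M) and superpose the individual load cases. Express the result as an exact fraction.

θ(4/5) = -1957/234375000 rad

Load 1 — applied couple M₀=19 kN·m at a=4/3 m (b=L-a=8/3):
  θ_1 = (R_Ax²/2 - M_Ax)/EI  [x≤a] with R_A=19/3, M_A=0 = ((19/3)·(4/5)²/2 - 0·(4/5))/200000 = 19/1875000 rad
Load 2 — point force P=19 kN at a=12/5 m (b=L-a=8/5):
  θ_2 = -Pb²x(2aL-(3a+b)x)/(2L³EI)  [x≤a] = -19·(8/5)²·(4/5)·(2·(12/5)·4-(3·(12/5)+(8/5))·(4/5))/(2·4³·200000) = -361/19531250 rad
Superposition: θ = Σ θ_i = -1957/234375000 rad ≈ -0.000008 rad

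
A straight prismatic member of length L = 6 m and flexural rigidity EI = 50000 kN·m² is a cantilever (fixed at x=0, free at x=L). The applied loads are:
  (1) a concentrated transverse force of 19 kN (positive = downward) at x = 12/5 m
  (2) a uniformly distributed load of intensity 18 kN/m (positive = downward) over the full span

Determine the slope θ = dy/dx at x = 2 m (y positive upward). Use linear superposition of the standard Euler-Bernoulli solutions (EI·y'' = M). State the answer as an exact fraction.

Load 1 — point force P=19 kN at a=12/5 m (b=L-a=18/5):
  θ_1 = -Px(2a-x)/(2EI)  [x≤a] = -19·2·(2·(12/5)-2)/(2·50000) = -133/125000 rad
Load 2 — uniform load w=18 kN/m over full span:
  θ_2 = -wx(x²-3Lx+3L²)/(6EI) = -18·2·(2²-3·6·2+3·6²)/(6·50000) = -57/6250 rad
Superposition: θ = Σ θ_i = -1273/125000 rad ≈ -0.010184 rad

θ(2) = -1273/125000 rad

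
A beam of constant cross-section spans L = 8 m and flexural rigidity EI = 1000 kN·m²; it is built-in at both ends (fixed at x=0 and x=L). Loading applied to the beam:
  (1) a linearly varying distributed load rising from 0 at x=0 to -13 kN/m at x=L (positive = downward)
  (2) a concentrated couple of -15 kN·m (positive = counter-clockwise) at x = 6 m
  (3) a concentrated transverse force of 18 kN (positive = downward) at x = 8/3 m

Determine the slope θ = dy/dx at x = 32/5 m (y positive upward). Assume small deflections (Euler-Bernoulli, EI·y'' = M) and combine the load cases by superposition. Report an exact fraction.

θ(32/5) = -3829/156250 rad

Load 1 — triangular load w₀=-13 kN/m (0→w₀ over full span):
  θ_1 = -w₀(2x(L-x)(L-2x)(x+2L)+x²(L-x)²)/(120LEI) = -(-13)·(2·(32/5)·(8-(32/5))·(8-2·(32/5))·((32/5)+2·8)+(32/5)²·(8-(32/5))²)/(120·8·1000) = -6656/234375 rad
Load 2 — applied couple M₀=-15 kN·m at a=6 m (b=L-a=2):
  θ_2 = (R_Ax²/2 - M_Ax - M₀(x-a))/EI  [x>a] with R_A=-135/64, M_A=-75/16 = ((-135/64)·(32/5)²/2 - (-75/16)·(32/5) - (-15)·((32/5)-6))/1000 = -9/1250 rad
Load 3 — point force P=18 kN at a=8/3 m (b=L-a=16/3):
  θ_3 = Pa²(L-x)(2bL-(3b+a)(L-x))/(2L³EI)  [x>a] = 18·(8/3)²·(8-(32/5))·(2·(16/3)·8-(3·(16/3)+(8/3))·(8-(32/5)))/(2·8³·1000) = 104/9375 rad
Superposition: θ = Σ θ_i = -3829/156250 rad ≈ -0.024506 rad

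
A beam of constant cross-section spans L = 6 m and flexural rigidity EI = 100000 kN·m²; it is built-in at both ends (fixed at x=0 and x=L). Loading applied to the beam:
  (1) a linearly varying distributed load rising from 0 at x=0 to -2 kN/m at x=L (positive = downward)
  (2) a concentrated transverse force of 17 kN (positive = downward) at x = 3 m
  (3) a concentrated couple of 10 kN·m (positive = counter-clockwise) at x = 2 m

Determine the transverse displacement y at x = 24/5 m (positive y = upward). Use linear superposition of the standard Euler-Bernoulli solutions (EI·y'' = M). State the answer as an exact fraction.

y(24/5) = -106991/3125000000 m

Load 1 — triangular load w₀=-2 kN/m (0→w₀ over full span):
  y_1 = -w₀x²(L-x)²(x+2L)/(120LEI) = -(-2)·(24/5)²·(6-(24/5))²·((24/5)+2·6)/(120·6·100000) = 756/48828125 m
Load 2 — point force P=17 kN at a=3 m (b=L-a=3):
  y_2 = -Pa²(L-x)²(3bL-(3b+a)(L-x))/(6L³EI)  [x>a] = -17·3²·(6-(24/5))²·(3·3·6-(3·3+3)·(6-(24/5)))/(6·6³·100000) = -1683/25000000 m
Load 3 — applied couple M₀=10 kN·m at a=2 m (b=L-a=4):
  y_3 = (R_Ax³/6 - M_Ax²/2 - M₀(x-a)²/2)/EI  [x>a] with R_A=20/9, M_A=0 = ((20/9)·(24/5)³/6 - 0·(24/5)²/2 - 10·((24/5)-2)²/2)/100000 = 11/625000 m
Superposition: y = Σ y_i = -106991/3125000000 m ≈ -0.000034 m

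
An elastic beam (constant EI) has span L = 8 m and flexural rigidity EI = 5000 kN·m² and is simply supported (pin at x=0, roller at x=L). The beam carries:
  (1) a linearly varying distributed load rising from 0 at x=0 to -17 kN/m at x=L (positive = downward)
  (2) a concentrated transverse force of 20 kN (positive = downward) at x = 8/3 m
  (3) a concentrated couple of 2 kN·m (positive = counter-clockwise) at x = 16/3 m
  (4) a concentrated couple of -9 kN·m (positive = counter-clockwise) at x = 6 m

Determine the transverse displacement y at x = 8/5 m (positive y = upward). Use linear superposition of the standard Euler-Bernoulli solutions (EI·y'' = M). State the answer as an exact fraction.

y(8/5) = 95139379/3164062500 m

Load 1 — triangular load w₀=-17 kN/m (0→w₀ over full span):
  y_1 = -w₀x(7L⁴-10L²x²+3x⁴)/(360LEI) = -(-17)·(8/5)·(7·8⁴-10·8²·(8/5)²+3·(8/5)⁴)/(360·8·5000) = 1497088/29296875 m
Load 2 — point force P=20 kN at a=8/3 m (b=L-a=16/3):
  y_2 = -Pbx(L²-b²-x²)/(6LEI)  [x≤a] = -20·(16/3)·(8/5)·(8²-(16/3)²-(8/5)²)/(6·8·5000) = -29696/1265625 m
Load 3 — applied couple M₀=2 kN·m at a=16/3 m (b=L-a=8/3):
  y_3 = (M₀x³/(6L)+C₁x)/EI  [x≤a] with C₁=M₀(3b²-L²)/(6L)=-16/9 = (2·(8/5)³/(6·8)+(-16/9)·(8/5))/5000 = -376/703125 m
Load 4 — applied couple M₀=-9 kN·m at a=6 m (b=L-a=2):
  y_4 = (M₀x³/(6L)+C₁x)/EI  [x≤a] with C₁=M₀(3b²-L²)/(6L)=39/4 = ((-9)·(8/5)³/(6·8)+(39/4)·(8/5))/5000 = 927/312500 m
Superposition: y = Σ y_i = 95139379/3164062500 m ≈ 0.030069 m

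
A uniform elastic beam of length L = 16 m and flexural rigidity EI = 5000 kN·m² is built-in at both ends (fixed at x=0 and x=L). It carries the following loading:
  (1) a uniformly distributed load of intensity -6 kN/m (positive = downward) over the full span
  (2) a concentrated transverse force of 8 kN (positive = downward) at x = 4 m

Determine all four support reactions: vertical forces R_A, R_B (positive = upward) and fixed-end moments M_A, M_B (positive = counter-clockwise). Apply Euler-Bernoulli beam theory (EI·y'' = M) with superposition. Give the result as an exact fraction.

R_A = -165/4 kN, M_A = -110 kN·m, R_B = -187/4 kN, M_B = 122 kN·m

Load 1 — uniform load w=-6 kN/m over full span:
  R_A = wL/2 = (-6)·16/2 = -48 kN
  M_A = wL²/12 = (-6)·16²/12 = -128 kN·m
  R_B = wL/2 = (-6)·16/2 = -48 kN
  M_B = -wL²/12 = -(-6)·16²/12 = 128 kN·m
Load 2 — point force P=8 kN at a=4 m (b=L-a=12):
  R_A = Pb²(3a+b)/L³ = 8·12²·(3·4+12)/16³ = 27/4 kN
  M_A = Pab²/L² = 8·4·12²/16² = 18 kN·m
  R_B = Pa²(a+3b)/L³ = 8·4²·(4+3·12)/16³ = 5/4 kN
  M_B = -Pa²b/L² = -8·4²·12/16² = -6 kN·m
Superposition: R_A = -165/4 kN, M_A = -110 kN·m, R_B = -187/4 kN, M_B = 122 kN·m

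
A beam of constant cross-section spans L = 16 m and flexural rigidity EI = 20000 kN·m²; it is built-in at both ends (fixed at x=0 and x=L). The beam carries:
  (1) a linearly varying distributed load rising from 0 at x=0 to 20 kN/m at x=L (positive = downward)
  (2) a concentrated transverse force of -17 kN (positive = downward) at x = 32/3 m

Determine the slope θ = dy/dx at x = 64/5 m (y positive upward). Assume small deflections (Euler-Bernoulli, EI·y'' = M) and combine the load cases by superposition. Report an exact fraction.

θ(64/5) = 30064/2109375 rad

Load 1 — triangular load w₀=20 kN/m (0→w₀ over full span):
  θ_1 = -w₀(2x(L-x)(L-2x)(x+2L)+x²(L-x)²)/(120LEI) = -20·(2·(64/5)·(16-(64/5))·(16-2·(64/5))·((64/5)+2·16)+(64/5)²·(16-(64/5))²)/(120·16·20000) = 4096/234375 rad
Load 2 — point force P=-17 kN at a=32/3 m (b=L-a=16/3):
  θ_2 = Pa²(L-x)(2bL-(3b+a)(L-x))/(2L³EI)  [x>a] = (-17)·(32/3)²·(16-(64/5))·(2·(16/3)·16-(3·(16/3)+(32/3))·(16-(64/5)))/(2·16³·20000) = -272/84375 rad
Superposition: θ = Σ θ_i = 30064/2109375 rad ≈ 0.014253 rad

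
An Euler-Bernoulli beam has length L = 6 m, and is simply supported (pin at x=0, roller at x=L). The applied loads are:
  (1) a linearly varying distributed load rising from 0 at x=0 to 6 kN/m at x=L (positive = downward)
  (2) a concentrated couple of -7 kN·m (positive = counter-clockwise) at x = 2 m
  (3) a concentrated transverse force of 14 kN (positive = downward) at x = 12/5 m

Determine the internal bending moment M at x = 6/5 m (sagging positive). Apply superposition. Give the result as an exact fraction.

Load 1 — triangular load w₀=6 kN/m (0→w₀ over full span):
  M_1 = w₀Lx/6 - w₀x³/(6L) = 6·6·(6/5)/6 - 6·(6/5)³/(6·6) = 864/125 kN·m
Load 2 — applied couple M₀=-7 kN·m at a=2 m (b=L-a=4):
  M_2 = M₀x/L  [x≤a] = (-7)·(6/5)/6 = -7/5 kN·m
Load 3 — point force P=14 kN at a=12/5 m (b=L-a=18/5):
  M_3 = Pbx/L  [x≤a] = 14·(18/5)·(6/5)/6 = 252/25 kN·m
Superposition: M = Σ M_i = 1949/125 kN·m ≈ 15.592000 kN·m

M(6/5) = 1949/125 kN·m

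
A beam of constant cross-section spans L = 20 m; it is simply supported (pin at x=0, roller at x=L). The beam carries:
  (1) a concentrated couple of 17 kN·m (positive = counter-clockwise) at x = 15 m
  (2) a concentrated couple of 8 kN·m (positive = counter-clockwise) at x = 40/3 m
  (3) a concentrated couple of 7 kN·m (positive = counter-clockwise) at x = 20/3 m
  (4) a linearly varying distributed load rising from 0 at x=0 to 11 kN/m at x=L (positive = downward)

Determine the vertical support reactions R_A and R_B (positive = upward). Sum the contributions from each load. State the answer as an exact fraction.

R_A = 574/15 kN, R_B = 1076/15 kN

Load 1 — applied couple M₀=17 kN·m at a=15 m (b=L-a=5):
  R_A = M₀/L = 17/20 kN
  R_B = -M₀/L = -17/20 kN
Load 2 — applied couple M₀=8 kN·m at a=40/3 m (b=L-a=20/3):
  R_A = M₀/L = 8/20 = 2/5 kN
  R_B = -M₀/L = -8/20 = -2/5 kN
Load 3 — applied couple M₀=7 kN·m at a=20/3 m (b=L-a=40/3):
  R_A = M₀/L = 7/20 kN
  R_B = -M₀/L = -7/20 kN
Load 4 — triangular load w₀=11 kN/m (0→w₀ over full span):
  R_A = w₀L/6 = 11·20/6 = 110/3 kN
  R_B = w₀L/3 = 11·20/3 = 220/3 kN
Superposition: R_A = 574/15 kN, R_B = 1076/15 kN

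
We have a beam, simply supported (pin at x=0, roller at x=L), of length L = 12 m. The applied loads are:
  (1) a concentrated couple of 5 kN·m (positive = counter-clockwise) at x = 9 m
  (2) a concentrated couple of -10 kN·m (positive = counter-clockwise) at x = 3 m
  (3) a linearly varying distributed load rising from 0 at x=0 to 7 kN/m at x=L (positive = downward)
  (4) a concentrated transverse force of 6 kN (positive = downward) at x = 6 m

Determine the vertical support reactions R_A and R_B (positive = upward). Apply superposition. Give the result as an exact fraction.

R_A = 199/12 kN, R_B = 377/12 kN

Load 1 — applied couple M₀=5 kN·m at a=9 m (b=L-a=3):
  R_A = M₀/L = 5/12 kN
  R_B = -M₀/L = -5/12 kN
Load 2 — applied couple M₀=-10 kN·m at a=3 m (b=L-a=9):
  R_A = M₀/L = (-10)/12 = -5/6 kN
  R_B = -M₀/L = -(-10)/12 = 5/6 kN
Load 3 — triangular load w₀=7 kN/m (0→w₀ over full span):
  R_A = w₀L/6 = 7·12/6 = 14 kN
  R_B = w₀L/3 = 7·12/3 = 28 kN
Load 4 — point force P=6 kN at a=6 m (b=L-a=6):
  R_A = Pb/L = 6·6/12 = 3 kN
  R_B = Pa/L = 6·6/12 = 3 kN
Superposition: R_A = 199/12 kN, R_B = 377/12 kN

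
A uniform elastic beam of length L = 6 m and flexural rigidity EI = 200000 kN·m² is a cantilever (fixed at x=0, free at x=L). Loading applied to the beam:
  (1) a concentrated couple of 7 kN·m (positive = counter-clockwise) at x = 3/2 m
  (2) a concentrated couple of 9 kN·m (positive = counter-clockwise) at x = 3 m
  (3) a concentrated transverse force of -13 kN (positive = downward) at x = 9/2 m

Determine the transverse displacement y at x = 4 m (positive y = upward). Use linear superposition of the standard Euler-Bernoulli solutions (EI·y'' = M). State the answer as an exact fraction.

Load 1 — applied couple M₀=7 kN·m at a=3/2 m (b=L-a=9/2):
  y_1 = M₀a(2x-a)/(2EI)  [x>a] = 7·(3/2)·(2·4-(3/2))/(2·200000) = 273/1600000 m
Load 2 — applied couple M₀=9 kN·m at a=3 m (b=L-a=3):
  y_2 = M₀a(2x-a)/(2EI)  [x>a] = 9·3·(2·4-3)/(2·200000) = 27/80000 m
Load 3 — point force P=-13 kN at a=9/2 m (b=L-a=3/2):
  y_3 = -Px²(3a-x)/(6EI)  [x≤a] = -(-13)·4²·(3·(9/2)-4)/(6·200000) = 247/150000 m
Superposition: y = Σ y_i = 10343/4800000 m ≈ 0.002155 m

y(4) = 10343/4800000 m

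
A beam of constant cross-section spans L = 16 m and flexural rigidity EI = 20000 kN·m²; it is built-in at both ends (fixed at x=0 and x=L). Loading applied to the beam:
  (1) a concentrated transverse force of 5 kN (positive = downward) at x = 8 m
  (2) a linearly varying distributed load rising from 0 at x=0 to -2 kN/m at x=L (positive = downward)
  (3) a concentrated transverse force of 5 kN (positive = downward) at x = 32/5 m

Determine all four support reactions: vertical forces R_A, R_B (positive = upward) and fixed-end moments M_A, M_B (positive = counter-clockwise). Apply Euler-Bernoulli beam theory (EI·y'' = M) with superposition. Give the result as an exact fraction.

Load 1 — point force P=5 kN at a=8 m (b=L-a=8):
  R_A = Pb²(3a+b)/L³ = 5·8²·(3·8+8)/16³ = 5/2 kN
  M_A = Pab²/L² = 5·8·8²/16² = 10 kN·m
  R_B = Pa²(a+3b)/L³ = 5·8²·(8+3·8)/16³ = 5/2 kN
  M_B = -Pa²b/L² = -5·8²·8/16² = -10 kN·m
Load 2 — triangular load w₀=-2 kN/m (0→w₀ over full span):
  R_A = 3w₀L/20 = 3·(-2)·16/20 = -24/5 kN
  M_A = w₀L²/30 = (-2)·16²/30 = -256/15 kN·m
  R_B = 7w₀L/20 = 7·(-2)·16/20 = -56/5 kN
  M_B = -w₀L²/20 = -(-2)·16²/20 = 128/5 kN·m
Load 3 — point force P=5 kN at a=32/5 m (b=L-a=48/5):
  R_A = Pb²(3a+b)/L³ = 5·(48/5)²·(3·(32/5)+(48/5))/16³ = 81/25 kN
  M_A = Pab²/L² = 5·(32/5)·(48/5)²/16² = 288/25 kN·m
  R_B = Pa²(a+3b)/L³ = 5·(32/5)²·((32/5)+3·(48/5))/16³ = 44/25 kN
  M_B = -Pa²b/L² = -5·(32/5)²·(48/5)/16² = -192/25 kN·m
Superposition: R_A = 47/50 kN, M_A = 334/75 kN·m, R_B = -347/50 kN, M_B = 198/25 kN·m

R_A = 47/50 kN, M_A = 334/75 kN·m, R_B = -347/50 kN, M_B = 198/25 kN·m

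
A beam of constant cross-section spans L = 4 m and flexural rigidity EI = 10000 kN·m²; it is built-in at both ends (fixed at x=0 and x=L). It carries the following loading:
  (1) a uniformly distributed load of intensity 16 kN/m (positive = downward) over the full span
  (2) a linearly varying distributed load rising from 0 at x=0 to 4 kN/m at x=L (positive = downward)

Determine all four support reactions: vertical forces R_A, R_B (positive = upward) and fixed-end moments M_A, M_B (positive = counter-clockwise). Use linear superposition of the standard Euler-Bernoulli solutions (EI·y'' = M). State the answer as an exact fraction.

Load 1 — uniform load w=16 kN/m over full span:
  R_A = wL/2 = 16·4/2 = 32 kN
  M_A = wL²/12 = 16·4²/12 = 64/3 kN·m
  R_B = wL/2 = 16·4/2 = 32 kN
  M_B = -wL²/12 = -16·4²/12 = -64/3 kN·m
Load 2 — triangular load w₀=4 kN/m (0→w₀ over full span):
  R_A = 3w₀L/20 = 3·4·4/20 = 12/5 kN
  M_A = w₀L²/30 = 4·4²/30 = 32/15 kN·m
  R_B = 7w₀L/20 = 7·4·4/20 = 28/5 kN
  M_B = -w₀L²/20 = -4·4²/20 = -16/5 kN·m
Superposition: R_A = 172/5 kN, M_A = 352/15 kN·m, R_B = 188/5 kN, M_B = -368/15 kN·m

R_A = 172/5 kN, M_A = 352/15 kN·m, R_B = 188/5 kN, M_B = -368/15 kN·m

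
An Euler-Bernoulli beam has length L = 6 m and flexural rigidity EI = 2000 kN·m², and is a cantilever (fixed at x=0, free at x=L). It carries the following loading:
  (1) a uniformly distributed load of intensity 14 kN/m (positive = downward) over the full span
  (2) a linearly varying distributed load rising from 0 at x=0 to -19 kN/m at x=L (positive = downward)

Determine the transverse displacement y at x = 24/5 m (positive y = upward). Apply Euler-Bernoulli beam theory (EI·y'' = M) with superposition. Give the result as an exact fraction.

Load 1 — uniform load w=14 kN/m over full span:
  y_1 = -wx²(x²-4Lx+6L²)/(24EI) = -14·(24/5)²·((24/5)²-4·6·(24/5)+6·6²)/(24·2000) = -65016/78125 m
Load 2 — triangular load w₀=-19 kN/m (0→w₀ over full span):
  y_2 = (w₀Lx³/12-w₀L²x²/6-w₀x⁵/(120L))/EI = ((-19)·6·(24/5)³/12-(-19)·6²·(24/5)²/6-(-19)·(24/5)⁵/(120·6))/2000 = 1604664/1953125 m
Superposition: y = Σ y_i = -20736/1953125 m ≈ -0.010617 m

y(24/5) = -20736/1953125 m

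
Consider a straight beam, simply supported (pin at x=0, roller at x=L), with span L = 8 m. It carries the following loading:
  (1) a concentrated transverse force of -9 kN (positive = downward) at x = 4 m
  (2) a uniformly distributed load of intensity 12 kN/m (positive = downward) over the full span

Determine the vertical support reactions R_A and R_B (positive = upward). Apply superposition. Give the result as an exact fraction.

Load 1 — point force P=-9 kN at a=4 m (b=L-a=4):
  R_A = Pb/L = (-9)·4/8 = -9/2 kN
  R_B = Pa/L = (-9)·4/8 = -9/2 kN
Load 2 — uniform load w=12 kN/m over full span:
  R_A = wL/2 = 12·8/2 = 48 kN
  R_B = wL/2 = 12·8/2 = 48 kN
Superposition: R_A = 87/2 kN, R_B = 87/2 kN

R_A = 87/2 kN, R_B = 87/2 kN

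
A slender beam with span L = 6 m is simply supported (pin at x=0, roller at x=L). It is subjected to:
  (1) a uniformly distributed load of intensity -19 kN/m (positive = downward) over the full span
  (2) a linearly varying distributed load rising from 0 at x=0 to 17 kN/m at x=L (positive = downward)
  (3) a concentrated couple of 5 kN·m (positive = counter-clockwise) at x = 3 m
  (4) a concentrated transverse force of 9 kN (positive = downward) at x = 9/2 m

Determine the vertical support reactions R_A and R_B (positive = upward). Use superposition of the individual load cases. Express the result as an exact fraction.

R_A = -443/12 kN, R_B = -205/12 kN

Load 1 — uniform load w=-19 kN/m over full span:
  R_A = wL/2 = (-19)·6/2 = -57 kN
  R_B = wL/2 = (-19)·6/2 = -57 kN
Load 2 — triangular load w₀=17 kN/m (0→w₀ over full span):
  R_A = w₀L/6 = 17·6/6 = 17 kN
  R_B = w₀L/3 = 17·6/3 = 34 kN
Load 3 — applied couple M₀=5 kN·m at a=3 m (b=L-a=3):
  R_A = M₀/L = 5/6 kN
  R_B = -M₀/L = -5/6 kN
Load 4 — point force P=9 kN at a=9/2 m (b=L-a=3/2):
  R_A = Pb/L = 9·(3/2)/6 = 9/4 kN
  R_B = Pa/L = 9·(9/2)/6 = 27/4 kN
Superposition: R_A = -443/12 kN, R_B = -205/12 kN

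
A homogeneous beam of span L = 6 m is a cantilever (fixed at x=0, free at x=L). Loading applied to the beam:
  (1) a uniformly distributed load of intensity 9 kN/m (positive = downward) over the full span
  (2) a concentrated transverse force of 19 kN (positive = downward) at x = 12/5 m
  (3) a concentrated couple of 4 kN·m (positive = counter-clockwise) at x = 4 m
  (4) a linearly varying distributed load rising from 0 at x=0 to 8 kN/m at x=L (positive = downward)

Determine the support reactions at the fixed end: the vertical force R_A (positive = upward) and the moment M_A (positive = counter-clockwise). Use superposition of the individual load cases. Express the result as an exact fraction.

R_A = 97 kN, M_A = 1498/5 kN·m

Load 1 — uniform load w=9 kN/m over full span:
  R_A = wL = 9·6 = 54 kN
  M_A = wL²/2 = 9·6²/2 = 162 kN·m
Load 2 — point force P=19 kN at a=12/5 m (b=L-a=18/5):
  R_A = P = 19 kN
  M_A = Pa = 19·(12/5) = 228/5 kN·m
Load 3 — applied couple M₀=4 kN·m at a=4 m (b=L-a=2):
  R_A = 0 kN
  M_A = -M₀ = -4 kN·m
Load 4 — triangular load w₀=8 kN/m (0→w₀ over full span):
  R_A = w₀L/2 = 8·6/2 = 24 kN
  M_A = w₀L²/3 = 8·6²/3 = 96 kN·m
Superposition: R_A = 97 kN, M_A = 1498/5 kN·m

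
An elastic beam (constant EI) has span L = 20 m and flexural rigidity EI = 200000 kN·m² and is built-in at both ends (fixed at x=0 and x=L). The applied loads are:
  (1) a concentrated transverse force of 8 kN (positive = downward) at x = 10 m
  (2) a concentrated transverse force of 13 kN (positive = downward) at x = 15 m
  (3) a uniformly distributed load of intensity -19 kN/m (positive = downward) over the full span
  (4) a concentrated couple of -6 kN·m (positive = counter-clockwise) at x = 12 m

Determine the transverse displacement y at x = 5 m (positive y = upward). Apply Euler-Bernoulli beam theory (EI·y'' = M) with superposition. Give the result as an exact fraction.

y(5) = 160951/7680000 m

Load 1 — point force P=8 kN at a=10 m (b=L-a=10):
  y_1 = -Pb²x²(3aL-(3a+b)x)/(6L³EI)  [x≤a] = -8·10²·5²·(3·10·20-(3·10+10)·5)/(6·20³·200000) = -1/1200 m
Load 2 — point force P=13 kN at a=15 m (b=L-a=5):
  y_2 = -Pb²x²(3aL-(3a+b)x)/(6L³EI)  [x≤a] = -13·5²·5²·(3·15·20-(3·15+5)·5)/(6·20³·200000) = -169/307200 m
Load 3 — uniform load w=-19 kN/m over full span:
  y_3 = -wx²(L-x)²/(24EI) = -(-19)·5²·(20-5)²/(24·200000) = 57/2560 m
Load 4 — applied couple M₀=-6 kN·m at a=12 m (b=L-a=8):
  y_4 = (R_Ax³/6 - M_Ax²/2)/EI  [x≤a] with R_A=-54/125, M_A=-48/25 = ((-54/125)·5³/6 - (-48/25)·5²/2)/200000 = 3/40000 m
Superposition: y = Σ y_i = 160951/7680000 m ≈ 0.020957 m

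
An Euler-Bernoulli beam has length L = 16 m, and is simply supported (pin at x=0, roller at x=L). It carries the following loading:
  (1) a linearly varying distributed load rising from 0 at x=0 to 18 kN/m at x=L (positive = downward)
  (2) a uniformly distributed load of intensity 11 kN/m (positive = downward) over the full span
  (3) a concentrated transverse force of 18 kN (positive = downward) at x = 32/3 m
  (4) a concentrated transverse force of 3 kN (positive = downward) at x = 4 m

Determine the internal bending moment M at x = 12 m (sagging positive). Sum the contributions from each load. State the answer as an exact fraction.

Load 1 — triangular load w₀=18 kN/m (0→w₀ over full span):
  M_1 = w₀Lx/6 - w₀x³/(6L) = 18·16·12/6 - 18·12³/(6·16) = 252 kN·m
Load 2 — uniform load w=11 kN/m over full span:
  M_2 = wx(L-x)/2 = 11·12·(16-12)/2 = 264 kN·m
Load 3 — point force P=18 kN at a=32/3 m (b=L-a=16/3):
  M_3 = Pa(L-x)/L  [x>a] = 18·(32/3)·(16-12)/16 = 48 kN·m
Load 4 — point force P=3 kN at a=4 m (b=L-a=12):
  M_4 = Pa(L-x)/L  [x>a] = 3·4·(16-12)/16 = 3 kN·m
Superposition: M = Σ M_i = 567 kN·m ≈ 567.000000 kN·m

M(12) = 567 kN·m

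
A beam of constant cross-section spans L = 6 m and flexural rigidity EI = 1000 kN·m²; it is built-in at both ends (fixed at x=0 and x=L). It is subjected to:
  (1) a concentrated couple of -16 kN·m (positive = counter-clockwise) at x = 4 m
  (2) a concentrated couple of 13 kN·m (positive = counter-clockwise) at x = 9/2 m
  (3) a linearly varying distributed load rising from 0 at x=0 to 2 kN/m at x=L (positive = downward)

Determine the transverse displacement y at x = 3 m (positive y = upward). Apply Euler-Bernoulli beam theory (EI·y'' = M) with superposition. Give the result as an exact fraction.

y(3) = -43/16000 m

Load 1 — applied couple M₀=-16 kN·m at a=4 m (b=L-a=2):
  y_1 = (R_Ax³/6 - M_Ax²/2)/EI  [x≤a] with R_A=-32/9, M_A=-16/3 = ((-32/9)·3³/6 - (-16/3)·3²/2)/1000 = 1/125 m
Load 2 — applied couple M₀=13 kN·m at a=9/2 m (b=L-a=3/2):
  y_2 = (R_Ax³/6 - M_Ax²/2)/EI  [x≤a] with R_A=39/16, M_A=65/16 = ((39/16)·3³/6 - (65/16)·3²/2)/1000 = -117/16000 m
Load 3 — triangular load w₀=2 kN/m (0→w₀ over full span):
  y_3 = -w₀x²(L-x)²(x+2L)/(120LEI) = -2·3²·(6-3)²·(3+2·6)/(120·6·1000) = -27/8000 m
Superposition: y = Σ y_i = -43/16000 m ≈ -0.002687 m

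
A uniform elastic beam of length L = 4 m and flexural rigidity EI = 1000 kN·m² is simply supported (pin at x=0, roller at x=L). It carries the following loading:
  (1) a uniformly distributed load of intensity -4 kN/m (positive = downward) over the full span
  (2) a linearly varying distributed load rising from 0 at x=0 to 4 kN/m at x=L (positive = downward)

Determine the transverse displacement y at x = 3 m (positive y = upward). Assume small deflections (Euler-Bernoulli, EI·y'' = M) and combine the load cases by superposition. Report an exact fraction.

y(3) = 109/24000 m

Load 1 — uniform load w=-4 kN/m over full span:
  y_1 = -wx(L³-2Lx²+x³)/(24EI) = -(-4)·3·(4³-2·4·3²+3³)/(24·1000) = 19/2000 m
Load 2 — triangular load w₀=4 kN/m (0→w₀ over full span):
  y_2 = -w₀x(7L⁴-10L²x²+3x⁴)/(360LEI) = -4·3·(7·4⁴-10·4²·3²+3·3⁴)/(360·4·1000) = -119/24000 m
Superposition: y = Σ y_i = 109/24000 m ≈ 0.004542 m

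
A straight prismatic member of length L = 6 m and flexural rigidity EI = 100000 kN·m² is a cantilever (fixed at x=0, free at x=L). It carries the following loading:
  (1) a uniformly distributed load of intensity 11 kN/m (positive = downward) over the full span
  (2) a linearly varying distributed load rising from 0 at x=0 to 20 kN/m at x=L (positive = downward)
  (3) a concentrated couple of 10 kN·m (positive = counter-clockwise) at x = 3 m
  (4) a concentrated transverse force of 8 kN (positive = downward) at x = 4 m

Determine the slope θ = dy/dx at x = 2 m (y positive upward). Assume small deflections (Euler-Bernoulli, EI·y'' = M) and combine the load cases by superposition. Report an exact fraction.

θ(2) = -301/45000 rad

Load 1 — uniform load w=11 kN/m over full span:
  θ_1 = -wx(x²-3Lx+3L²)/(6EI) = -11·2·(2²-3·6·2+3·6²)/(6·100000) = -209/75000 rad
Load 2 — triangular load w₀=20 kN/m (0→w₀ over full span):
  θ_2 = (w₀Lx²/4-w₀L²x/3-w₀x⁴/(24L))/EI = (20·6·2²/4-20·6²·2/3-20·2⁴/(24·6))/100000 = -163/45000 rad
Load 3 — applied couple M₀=10 kN·m at a=3 m (b=L-a=3):
  θ_3 = M₀x/EI  [x≤a] = 10·2/100000 = 1/5000 rad
Load 4 — point force P=8 kN at a=4 m (b=L-a=2):
  θ_4 = -Px(2a-x)/(2EI)  [x≤a] = -8·2·(2·4-2)/(2·100000) = -3/6250 rad
Superposition: θ = Σ θ_i = -301/45000 rad ≈ -0.006689 rad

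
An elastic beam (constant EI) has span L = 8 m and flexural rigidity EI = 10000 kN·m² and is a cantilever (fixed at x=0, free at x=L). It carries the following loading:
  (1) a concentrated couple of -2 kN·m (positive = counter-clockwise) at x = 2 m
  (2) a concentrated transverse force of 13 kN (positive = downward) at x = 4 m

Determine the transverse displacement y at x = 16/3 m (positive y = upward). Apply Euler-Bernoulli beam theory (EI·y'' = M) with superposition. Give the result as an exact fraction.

Load 1 — applied couple M₀=-2 kN·m at a=2 m (b=L-a=6):
  y_1 = M₀a(2x-a)/(2EI)  [x>a] = (-2)·2·(2·(16/3)-2)/(2·10000) = -13/7500 m
Load 2 — point force P=13 kN at a=4 m (b=L-a=4):
  y_2 = -Pa²(3x-a)/(6EI)  [x>a] = -13·4²·(3·(16/3)-4)/(6·10000) = -26/625 m
Superposition: y = Σ y_i = -13/300 m ≈ -0.043333 m

y(16/3) = -13/300 m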